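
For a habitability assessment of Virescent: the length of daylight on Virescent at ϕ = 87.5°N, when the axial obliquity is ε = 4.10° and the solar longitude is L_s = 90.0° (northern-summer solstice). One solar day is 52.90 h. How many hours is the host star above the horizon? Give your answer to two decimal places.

Solar declination: sin δ = sin ε · sin L_s = sin 4.10° × sin 90.0° = 0.07150, so δ = +4.100°.
Sunrise equation: cos h₀ = −tan ϕ · tan δ = -1.6418 ≤ −1, so the host star never sets (polar day) and h₀ = π.
Daylight = 2h₀/(2π) × 52.90 h = (3.1416/π) × 52.90 = 52.90 h.

52.90 h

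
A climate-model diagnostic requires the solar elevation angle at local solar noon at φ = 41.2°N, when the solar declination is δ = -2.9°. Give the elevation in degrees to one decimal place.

At local noon the hour angle is zero, so the zenith angle equals |φ − δ| = |+41.2° − (-2.900°)| = 44.100°.
Elevation = 90° − 44.100° = 45.9°.

45.9°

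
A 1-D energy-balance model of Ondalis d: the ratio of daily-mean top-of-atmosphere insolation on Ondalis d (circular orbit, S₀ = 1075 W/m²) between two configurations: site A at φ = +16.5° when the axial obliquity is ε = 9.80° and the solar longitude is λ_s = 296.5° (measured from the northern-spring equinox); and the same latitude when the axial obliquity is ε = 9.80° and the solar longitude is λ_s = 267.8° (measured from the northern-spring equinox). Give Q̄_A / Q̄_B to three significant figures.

— Configuration A (φ=+16.5°):
Solar declination: sin δ = sin ε · sin λ_s = sin 9.80° × sin 296.5° = -0.15233, so δ = -8.762°.
cos H₀ = −tan(+16.5°) tan(-8.762°) = 0.0457, H₀ = 1.5251 rad.
Bracket: H₀ sin φ sin δ + cos φ cos δ sin H₀ = 1.5251×0.28402×-0.15233 + 0.95882×0.98833×0.99896 = -0.065983 + 0.946645 = 0.880662.
Q̄ = (S₀/π) × [bracket] = (1075/π) × 0.880662 = 301.35 W/m².
— Configuration B (φ=+16.5°):
Solar declination: sin δ = sin ε · sin λ_s = sin 9.80° × sin 267.8° = -0.17008, so δ = -9.793°.
cos H₀ = −tan(+16.5°) tan(-9.793°) = 0.0511, H₀ = 1.5196 rad.
Bracket: H₀ sin φ sin δ + cos φ cos δ sin H₀ = 1.5196×0.28402×-0.17008 + 0.95882×0.98543×0.99869 = -0.073406 + 0.943612 = 0.870206.
Q̄ = (S₀/π) × [bracket] = (1075/π) × 0.870206 = 297.77 W/m².
Ratio Q̄_A / Q̄_B = 301.35 / 297.77 = 1.012.

Q̄_A / Q̄_B ≈ 1.01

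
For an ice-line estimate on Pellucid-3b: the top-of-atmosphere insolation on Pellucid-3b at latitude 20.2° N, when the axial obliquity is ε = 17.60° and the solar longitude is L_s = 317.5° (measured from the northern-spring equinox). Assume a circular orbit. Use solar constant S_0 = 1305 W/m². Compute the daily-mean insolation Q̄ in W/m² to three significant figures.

Q̄ ≈ 337 W/m²

Solar declination: sin δ = sin ε · sin L_s = sin 17.60° × sin 317.5° = -0.20428, so δ = -11.787°.
cos h₀ = −tan(+20.2°) tan(-11.787°) = 0.0768, h₀ = 1.4939 rad.
Bracket: h₀ sin ϕ sin δ + cos ϕ cos δ sin h₀ = 1.4939×0.34530×-0.20428 + 0.93849×0.97891×0.99705 = -0.105377 + 0.915987 = 0.810610.
Q̄ = (S_0/π) × [bracket] = (1305/π) × 0.810610 = 336.7 W/m².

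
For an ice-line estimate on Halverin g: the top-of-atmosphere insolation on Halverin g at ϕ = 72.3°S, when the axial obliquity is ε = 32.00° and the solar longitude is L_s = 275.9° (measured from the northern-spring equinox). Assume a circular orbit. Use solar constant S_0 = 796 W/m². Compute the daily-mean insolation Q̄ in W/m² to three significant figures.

Q̄ ≈ 400 W/m²

Solar declination: sin δ = sin ε · sin L_s = sin 32.00° × sin 275.9° = -0.52711, so δ = -31.811°.
cos h₀ = −tan(-72.3°) tan(-31.811°) = -1.9436 ≤ −1 ⇒ polar day, h₀ = π.
Bracket: h₀ sin ϕ sin δ + cos ϕ cos δ sin h₀ = 3.1416×-0.95266×-0.52711 + 0.30403×0.84980×0.00000 = 1.577575 + 0.000000 = 1.577575.
Q̄ = (S_0/π) × [bracket] = (796/π) × 1.577575 = 399.7 W/m².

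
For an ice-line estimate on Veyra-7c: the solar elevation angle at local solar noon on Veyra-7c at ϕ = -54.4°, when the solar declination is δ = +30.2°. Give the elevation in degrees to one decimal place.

5.4°

At local noon the hour angle is zero, so the zenith angle equals |ϕ − δ| = |-54.4° − (+30.200°)| = 84.600°.
Elevation = 90° − 84.600° = 5.4°.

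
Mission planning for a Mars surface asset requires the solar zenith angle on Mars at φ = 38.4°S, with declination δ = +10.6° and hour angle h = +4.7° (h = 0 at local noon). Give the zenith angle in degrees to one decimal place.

θ_z = 49.2°

cos θ_z = sin φ sin δ + cos φ cos δ cos h = -0.114261 + 0.767730 = 0.653469.
θ_z = arccos(0.653469) = 49.2°.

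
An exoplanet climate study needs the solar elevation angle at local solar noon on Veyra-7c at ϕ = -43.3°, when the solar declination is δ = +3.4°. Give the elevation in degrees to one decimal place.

At local noon the hour angle is zero, so the zenith angle equals |ϕ − δ| = |-43.3° − (+3.400°)| = 46.700°.
Elevation = 90° − 46.700° = 43.3°.

43.3°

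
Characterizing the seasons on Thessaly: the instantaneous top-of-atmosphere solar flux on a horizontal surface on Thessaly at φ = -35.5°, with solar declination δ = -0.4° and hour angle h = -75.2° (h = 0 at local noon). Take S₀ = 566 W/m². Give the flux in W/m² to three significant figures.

cos θ_z = sin φ sin δ + cos φ cos δ cos h = 0.004054 + 0.207957 = 0.212011.
Flux = S₀ · cos θ_z = 566 × 0.212011 = 120.0 W/m².

120 W/m²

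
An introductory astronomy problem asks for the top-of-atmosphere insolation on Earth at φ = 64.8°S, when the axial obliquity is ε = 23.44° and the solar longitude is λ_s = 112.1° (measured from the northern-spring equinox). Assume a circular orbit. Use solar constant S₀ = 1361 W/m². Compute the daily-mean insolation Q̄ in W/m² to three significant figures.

Q̄ ≈ 10.2 W/m²

Solar declination: sin δ = sin ε · sin λ_s = sin 23.44° × sin 112.1° = 0.36856, so δ = +21.627°.
cos H₀ = −tan(-64.8°) tan(+21.627°) = 0.8425, H₀ = 0.5688 rad.
Bracket: H₀ sin φ sin δ + cos φ cos δ sin H₀ = 0.5688×-0.90483×0.36856 + 0.42578×0.92960×0.53862 = -0.189686 + 0.213189 = 0.023503.
Q̄ = (S₀/π) × [bracket] = (1361/π) × 0.023503 = 10.18 W/m².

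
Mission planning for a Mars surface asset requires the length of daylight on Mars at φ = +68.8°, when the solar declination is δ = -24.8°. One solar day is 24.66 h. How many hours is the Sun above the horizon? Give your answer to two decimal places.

0.00 h

cos H₀ = −tan φ · tan δ = 1.1913 ≥ 1, so the Sun never rises (polar night) and H₀ = 0.
Daylight = 2H₀/(2π) × 24.66 h = (0.0000/π) × 24.66 = 0.00 h.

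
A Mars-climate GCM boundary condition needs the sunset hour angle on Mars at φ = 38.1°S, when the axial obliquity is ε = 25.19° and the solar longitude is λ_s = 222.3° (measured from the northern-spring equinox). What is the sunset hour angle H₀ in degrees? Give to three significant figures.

Solar declination: sin δ = sin ε · sin λ_s = sin 25.19° × sin 222.3° = -0.28645, so δ = -16.645°.
cos H₀ = −tan φ · tan δ = −tan(-38.1°) × tan(-16.645°) = -0.2344, so H₀ = 1.8074 rad = 103.56°.

H₀ = 104°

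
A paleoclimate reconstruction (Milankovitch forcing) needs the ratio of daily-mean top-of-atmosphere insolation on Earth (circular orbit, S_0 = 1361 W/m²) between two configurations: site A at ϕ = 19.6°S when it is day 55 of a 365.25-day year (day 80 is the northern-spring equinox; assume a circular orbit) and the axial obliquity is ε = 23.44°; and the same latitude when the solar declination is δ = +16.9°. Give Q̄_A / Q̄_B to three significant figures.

Q̄_A / Q̄_B ≈ 1.35

— Configuration A (ϕ=-19.6°):
Solar longitude: L_s = 360° × (55 − 80)/365.25 = -24.641°, i.e. -24.641° + 360° = 335.359°.
sin δ = sin 23.44° × sin 335.359° = -0.16585, so δ = -9.547°.
cos h₀ = −tan(-19.6°) tan(-9.547°) = -0.0599, h₀ = 1.6307 rad.
Bracket: h₀ sin ϕ sin δ + cos ϕ cos δ sin h₀ = 1.6307×-0.33545×-0.16585 + 0.94206×0.98615×0.99821 = 0.090723 + 0.927350 = 1.018073.
Q̄ = (S_0/π) × [bracket] = (1361/π) × 1.018073 = 441.05 W/m².
— Configuration B (ϕ=-19.6°):
cos h₀ = −tan(-19.6°) tan(+16.900°) = 0.1082, h₀ = 1.4624 rad.
Bracket: h₀ sin ϕ sin δ + cos ϕ cos δ sin h₀ = 1.4624×-0.33545×0.29070 + 0.94206×0.95681×0.99413 = -0.142606 + 0.896081 = 0.753475.
Q̄ = (S_0/π) × [bracket] = (1361/π) × 0.753475 = 326.42 W/m².
Ratio Q̄_A / Q̄_B = 441.05 / 326.42 = 1.351.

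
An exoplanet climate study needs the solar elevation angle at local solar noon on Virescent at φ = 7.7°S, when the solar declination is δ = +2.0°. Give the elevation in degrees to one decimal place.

At local noon the hour angle is zero, so the zenith angle equals |φ − δ| = |-7.7° − (+2.000°)| = 9.700°.
Elevation = 90° − 9.700° = 80.3°.

80.3°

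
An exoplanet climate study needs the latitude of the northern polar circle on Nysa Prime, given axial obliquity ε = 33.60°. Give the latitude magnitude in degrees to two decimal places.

The polar circle is the lowest latitude that experiences at least one full rotation of continuous daylight at the northern-summer solstice; it lies at |ϕ| = 90° − ε = 90° − 33.60° = 56.40°.

56.40°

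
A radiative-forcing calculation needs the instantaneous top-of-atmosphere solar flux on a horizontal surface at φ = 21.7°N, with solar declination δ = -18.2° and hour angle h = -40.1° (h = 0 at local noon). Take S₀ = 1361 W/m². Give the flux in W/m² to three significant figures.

762 W/m²

cos θ_z = sin φ sin δ + cos φ cos δ cos h = -0.115485 + 0.675158 = 0.559673.
Flux = S₀ · cos θ_z = 1361 × 0.559673 = 761.7 W/m².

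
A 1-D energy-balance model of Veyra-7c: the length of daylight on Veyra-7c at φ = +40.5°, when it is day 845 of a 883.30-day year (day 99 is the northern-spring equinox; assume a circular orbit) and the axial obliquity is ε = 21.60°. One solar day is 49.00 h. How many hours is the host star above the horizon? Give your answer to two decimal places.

20.18 h

Solar longitude: λ_s = 360° × (845 − 99)/883.30 = 304.042°.
sin δ = sin 21.60° × sin 304.042° = -0.30504, so δ = -17.761°.
cos H₀ = −tan φ · tan δ = −tan(+40.5°) × tan(-17.761°) = 0.2736, so H₀ = 1.2937 rad = 74.12°.
Daylight = 2H₀/(2π) × 49.00 h = (1.2937/π) × 49.00 = 20.18 h.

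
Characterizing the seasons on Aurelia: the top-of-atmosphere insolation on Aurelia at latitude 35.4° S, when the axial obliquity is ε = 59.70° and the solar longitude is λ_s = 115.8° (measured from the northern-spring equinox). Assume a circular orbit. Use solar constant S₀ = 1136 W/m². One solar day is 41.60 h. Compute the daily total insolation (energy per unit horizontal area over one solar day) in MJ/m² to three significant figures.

1.12 MJ/m²

Solar declination: sin δ = sin ε · sin λ_s = sin 59.70° × sin 115.8° = 0.77733, so δ = +51.017°.
cos H₀ = −tan(-35.4°) tan(+51.017°) = 0.8781, H₀ = 0.4989 rad.
Bracket: H₀ sin φ sin δ + cos φ cos δ sin H₀ = 0.4989×-0.57928×0.77733 + 0.81513×0.62909×0.47843 = -0.224651 + 0.245334 = 0.020683.
Q̄ = (S₀/π) × [bracket] = (1136/π) × 0.020683 = 7.4790 W/m².
Daily total = Q̄ × 41.60 h × 3600 s/h = 7.4790 × 41.60 × 3600 / 10⁶ = 1.120 MJ/m².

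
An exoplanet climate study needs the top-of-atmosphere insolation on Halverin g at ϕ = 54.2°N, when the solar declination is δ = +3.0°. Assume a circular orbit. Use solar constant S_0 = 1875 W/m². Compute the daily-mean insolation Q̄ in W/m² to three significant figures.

cos h₀ = −tan(+54.2°) tan(+3.000°) = -0.0727, h₀ = 1.6435 rad.
Bracket: h₀ sin ϕ sin δ + cos ϕ cos δ sin h₀ = 1.6435×0.81106×0.05234 + 0.58496×0.99863×0.99736 = 0.069768 + 0.582616 = 0.652384.
Q̄ = (S_0/π) × [bracket] = (1875/π) × 0.652384 = 389.4 W/m².

Q̄ ≈ 389 W/m²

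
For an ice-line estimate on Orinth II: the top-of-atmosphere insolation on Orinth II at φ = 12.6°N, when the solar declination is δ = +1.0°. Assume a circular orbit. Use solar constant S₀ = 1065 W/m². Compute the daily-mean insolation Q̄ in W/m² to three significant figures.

Q̄ ≈ 333 W/m²

cos H₀ = −tan(+12.6°) tan(+1.000°) = -0.0039, H₀ = 1.5747 rad.
Bracket: H₀ sin φ sin δ + cos φ cos δ sin H₀ = 1.5747×0.21814×0.01745 + 0.97592×0.99985×0.99999 = 0.005994 + 0.975764 = 0.981758.
Q̄ = (S₀/π) × [bracket] = (1065/π) × 0.981758 = 332.8 W/m².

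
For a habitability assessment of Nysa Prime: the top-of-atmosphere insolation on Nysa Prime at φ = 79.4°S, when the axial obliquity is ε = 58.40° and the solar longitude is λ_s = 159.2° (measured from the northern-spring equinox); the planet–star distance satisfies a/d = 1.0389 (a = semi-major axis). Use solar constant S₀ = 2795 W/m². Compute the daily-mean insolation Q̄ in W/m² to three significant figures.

Solar declination: sin δ = sin ε · sin λ_s = sin 58.40° × sin 159.2° = 0.30245, so δ = +17.605°.
cos H₀ = −tan(-79.4°) tan(+17.605°) = 1.6956 ≥ 1 ⇒ polar night, H₀ = 0 and Q̄ = 0.
Inverse-square distance factor (a/d)² = 1.0389² = 1.079313.

Q̄ ≈ 0.00 W/m²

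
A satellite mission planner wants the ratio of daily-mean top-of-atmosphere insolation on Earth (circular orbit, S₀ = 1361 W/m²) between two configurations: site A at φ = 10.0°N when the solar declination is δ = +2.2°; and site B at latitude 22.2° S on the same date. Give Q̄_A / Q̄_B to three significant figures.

Q̄_A / Q̄_B ≈ 1.10

— Configuration A (φ=+10.0°):
cos H₀ = −tan(+10.0°) tan(+2.200°) = -0.0068, H₀ = 1.5776 rad.
Bracket: H₀ sin φ sin δ + cos φ cos δ sin H₀ = 1.5776×0.17365×0.03839 + 0.98481×0.99926×0.99998 = 0.010517 + 0.984062 = 0.994579.
Q̄ = (S₀/π) × [bracket] = (1361/π) × 0.994579 = 430.87 W/m².
— Configuration B (φ=-22.2°):
cos H₀ = −tan(-22.2°) tan(+2.200°) = 0.0157, H₀ = 1.5551 rad.
Bracket: H₀ sin φ sin δ + cos φ cos δ sin H₀ = 1.5551×-0.37784×0.03839 + 0.92587×0.99926×0.99988 = -0.022557 + 0.925074 = 0.902517.
Q̄ = (S₀/π) × [bracket] = (1361/π) × 0.902517 = 390.99 W/m².
Ratio Q̄_A / Q̄_B = 430.87 / 390.99 = 1.102.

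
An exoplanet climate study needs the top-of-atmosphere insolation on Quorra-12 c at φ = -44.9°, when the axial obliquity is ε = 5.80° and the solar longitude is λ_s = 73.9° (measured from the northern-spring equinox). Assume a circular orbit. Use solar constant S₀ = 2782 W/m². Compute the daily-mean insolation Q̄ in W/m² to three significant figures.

Solar declination: sin δ = sin ε · sin λ_s = sin 5.80° × sin 73.9° = 0.09709, so δ = +5.572°.
cos H₀ = −tan(-44.9°) tan(+5.572°) = 0.0972, H₀ = 1.4734 rad.
Bracket: H₀ sin φ sin δ + cos φ cos δ sin H₀ = 1.4734×-0.70587×0.09709 + 0.70834×0.99528×0.99526 = -0.100976 + 0.701655 = 0.600679.
Q̄ = (S₀/π) × [bracket] = (2782/π) × 0.600679 = 531.9 W/m².

Q̄ ≈ 532 W/m²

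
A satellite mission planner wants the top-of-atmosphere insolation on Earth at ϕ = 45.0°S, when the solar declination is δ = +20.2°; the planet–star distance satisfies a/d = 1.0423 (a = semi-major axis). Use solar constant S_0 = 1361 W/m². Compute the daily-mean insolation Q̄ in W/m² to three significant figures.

cos h₀ = −tan(-45.0°) tan(+20.200°) = 0.3679, h₀ = 1.1940 rad.
Bracket: h₀ sin ϕ sin δ + cos ϕ cos δ sin h₀ = 1.1940×-0.70711×0.34530 + 0.70711×0.93849×0.92985 = -0.291533 + 0.617063 = 0.325530.
Inverse-square distance factor (a/d)² = 1.0423² = 1.086389.
Q̄ = (S_0/π) × 1.086389 × [bracket] = (1361/π) × 1.086389 × 0.325530 = 153.2 W/m².

Q̄ ≈ 153 W/m²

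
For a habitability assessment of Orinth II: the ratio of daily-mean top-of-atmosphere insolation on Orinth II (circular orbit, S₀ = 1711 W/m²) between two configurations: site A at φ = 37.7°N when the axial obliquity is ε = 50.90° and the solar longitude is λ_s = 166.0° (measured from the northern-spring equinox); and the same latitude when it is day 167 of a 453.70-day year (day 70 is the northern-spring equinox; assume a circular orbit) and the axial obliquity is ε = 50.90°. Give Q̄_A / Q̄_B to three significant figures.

— Configuration A (φ=+37.7°):
Solar declination: sin δ = sin ε · sin λ_s = sin 50.90° × sin 166.0° = 0.18774, so δ = +10.821°.
cos H₀ = −tan(+37.7°) tan(+10.821°) = -0.1477, H₀ = 1.7191 rad.
Bracket: H₀ sin φ sin δ + cos φ cos δ sin H₀ = 1.7191×0.61153×0.18774 + 0.79122×0.98222×0.98903 = 0.197368 + 0.768627 = 0.965995.
Q̄ = (S₀/π) × [bracket] = (1711/π) × 0.965995 = 526.11 W/m².
— Configuration B (φ=+37.7°):
Solar longitude: λ_s = 360° × (167 − 70)/453.70 = 76.967°.
sin δ = sin 50.90° × sin 76.967° = 0.75606, so δ = +49.118°.
cos H₀ = −tan(+37.7°) tan(+49.118°) = -0.8928, H₀ = 2.6743 rad.
Bracket: H₀ sin φ sin δ + cos φ cos δ sin H₀ = 2.6743×0.61153×0.75606 + 0.79122×0.65451×0.45044 = 1.236472 + 0.233265 = 1.469737.
Q̄ = (S₀/π) × [bracket] = (1711/π) × 1.469737 = 800.46 W/m².
Ratio Q̄_A / Q̄_B = 526.11 / 800.46 = 0.6573.

Q̄_A / Q̄_B ≈ 0.657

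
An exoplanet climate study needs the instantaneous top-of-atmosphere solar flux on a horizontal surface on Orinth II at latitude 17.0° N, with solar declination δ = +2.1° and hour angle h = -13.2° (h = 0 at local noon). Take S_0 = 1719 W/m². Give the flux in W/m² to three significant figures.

1.62e+03 W/m²

cos θ_z = sin ϕ sin δ + cos ϕ cos δ cos h = 0.010714 + 0.930413 = 0.941127.
Flux = S_0 · cos θ_z = 1719 × 0.941127 = 1618 W/m².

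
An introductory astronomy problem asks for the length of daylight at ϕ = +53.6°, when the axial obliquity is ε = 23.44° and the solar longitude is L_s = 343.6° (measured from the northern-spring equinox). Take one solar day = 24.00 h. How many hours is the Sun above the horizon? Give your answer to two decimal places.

10.82 h

Solar declination: sin δ = sin ε · sin L_s = sin 23.44° × sin 343.6° = -0.11231, so δ = -6.449°.
cos h₀ = −tan ϕ · tan δ = −tan(+53.6°) × tan(-6.449°) = 0.1533, so h₀ = 1.4169 rad = 81.18°.
Daylight = 2h₀/(2π) × 24.00 h = (1.4169/π) × 24.00 = 10.82 h.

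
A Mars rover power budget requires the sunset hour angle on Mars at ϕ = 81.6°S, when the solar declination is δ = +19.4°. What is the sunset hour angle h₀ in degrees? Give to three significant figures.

h₀ = 0.00°

cos h₀ = −tan ϕ · tan δ = 2.3848 ≥ 1, so the Sun never rises (polar night) and h₀ = 0.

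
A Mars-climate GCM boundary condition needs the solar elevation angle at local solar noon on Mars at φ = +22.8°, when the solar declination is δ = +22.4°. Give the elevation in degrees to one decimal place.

89.6°

At local noon the hour angle is zero, so the zenith angle equals |φ − δ| = |+22.8° − (+22.400°)| = 0.400°.
Elevation = 90° − 0.400° = 89.6°.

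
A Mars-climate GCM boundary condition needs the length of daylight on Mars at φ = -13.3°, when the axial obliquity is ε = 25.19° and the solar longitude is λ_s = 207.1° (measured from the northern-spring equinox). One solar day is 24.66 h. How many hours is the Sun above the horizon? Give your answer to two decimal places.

12.70 h

Solar declination: sin δ = sin ε · sin λ_s = sin 25.19° × sin 207.1° = -0.19389, so δ = -11.180°.
cos H₀ = −tan φ · tan δ = −tan(-13.3°) × tan(-11.180°) = -0.0467, so H₀ = 1.6175 rad = 92.68°.
Daylight = 2H₀/(2π) × 24.66 h = (1.6175/π) × 24.66 = 12.70 h.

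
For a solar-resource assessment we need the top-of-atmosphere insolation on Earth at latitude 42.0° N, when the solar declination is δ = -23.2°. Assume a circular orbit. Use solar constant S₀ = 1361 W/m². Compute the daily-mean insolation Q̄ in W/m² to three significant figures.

Q̄ ≈ 139 W/m²

cos H₀ = −tan(+42.0°) tan(-23.200°) = 0.3859, H₀ = 1.1746 rad.
Bracket: H₀ sin φ sin δ + cos φ cos δ sin H₀ = 1.1746×0.66913×-0.39394 + 0.74314×0.91914×0.92253 = -0.309621 + 0.630134 = 0.320513.
Q̄ = (S₀/π) × [bracket] = (1361/π) × 0.320513 = 138.9 W/m².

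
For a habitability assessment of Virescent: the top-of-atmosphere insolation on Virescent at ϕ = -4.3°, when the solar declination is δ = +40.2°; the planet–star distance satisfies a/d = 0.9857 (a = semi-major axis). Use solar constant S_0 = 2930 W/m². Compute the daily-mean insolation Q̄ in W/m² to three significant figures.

Q̄ ≈ 623 W/m²

cos h₀ = −tan(-4.3°) tan(+40.200°) = 0.0635, h₀ = 1.5072 rad.
Bracket: h₀ sin ϕ sin δ + cos ϕ cos δ sin h₀ = 1.5072×-0.07498×0.64546 + 0.99719×0.76380×0.99798 = -0.072943 + 0.760115 = 0.687172.
Inverse-square distance factor (a/d)² = 0.9857² = 0.971604.
Q̄ = (S_0/π) × 0.971604 × [bracket] = (2930/π) × 0.971604 × 0.687172 = 622.7 W/m².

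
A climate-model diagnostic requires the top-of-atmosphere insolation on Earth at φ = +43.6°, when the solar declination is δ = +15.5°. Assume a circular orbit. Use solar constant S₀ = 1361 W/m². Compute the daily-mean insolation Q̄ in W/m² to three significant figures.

Q̄ ≈ 438 W/m²

cos H₀ = −tan(+43.6°) tan(+15.500°) = -0.2641, H₀ = 1.8381 rad.
Bracket: H₀ sin φ sin δ + cos φ cos δ sin H₀ = 1.8381×0.68962×0.26724 + 0.72417×0.96363×0.96450 = 0.338751 + 0.673059 = 1.011810.
Q̄ = (S₀/π) × [bracket] = (1361/π) × 1.011810 = 438.3 W/m².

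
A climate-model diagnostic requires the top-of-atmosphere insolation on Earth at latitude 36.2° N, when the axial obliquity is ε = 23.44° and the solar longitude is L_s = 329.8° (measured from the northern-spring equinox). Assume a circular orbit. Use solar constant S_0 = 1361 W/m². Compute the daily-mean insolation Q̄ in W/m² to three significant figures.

Q̄ ≈ 266 W/m²

Solar declination: sin δ = sin ε · sin L_s = sin 23.44° × sin 329.8° = -0.20010, so δ = -11.543°.
cos h₀ = −tan(+36.2°) tan(-11.543°) = 0.1495, h₀ = 1.4208 rad.
Bracket: h₀ sin ϕ sin δ + cos ϕ cos δ sin h₀ = 1.4208×0.59061×-0.20010 + 0.80696×0.97978×0.98877 = -0.167912 + 0.781764 = 0.613852.
Q̄ = (S_0/π) × [bracket] = (1361/π) × 0.613852 = 265.9 W/m².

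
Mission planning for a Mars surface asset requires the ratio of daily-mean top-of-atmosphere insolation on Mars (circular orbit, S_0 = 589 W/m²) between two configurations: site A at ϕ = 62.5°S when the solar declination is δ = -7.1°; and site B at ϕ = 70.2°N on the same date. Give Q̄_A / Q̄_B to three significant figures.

— Configuration A (ϕ=-62.5°):
cos h₀ = −tan(-62.5°) tan(-7.100°) = -0.2393, h₀ = 1.8124 rad.
Bracket: h₀ sin ϕ sin δ + cos ϕ cos δ sin h₀ = 1.8124×-0.88701×-0.12360 + 0.46175×0.99233×0.97095 = 0.198701 + 0.444897 = 0.643598.
Q̄ = (S_0/π) × [bracket] = (589/π) × 0.643598 = 120.66 W/m².
— Configuration B (ϕ=+70.2°):
cos h₀ = −tan(+70.2°) tan(-7.100°) = 0.3460, h₀ = 1.2175 rad.
Bracket: h₀ sin ϕ sin δ + cos ϕ cos δ sin h₀ = 1.2175×0.94088×-0.12360 + 0.33874×0.99233×0.93825 = -0.141586 + 0.315385 = 0.173799.
Q̄ = (S_0/π) × [bracket] = (589/π) × 0.173799 = 32.585 W/m².
Ratio Q̄_A / Q̄_B = 120.66 / 32.585 = 3.703.

Q̄_A / Q̄_B ≈ 3.70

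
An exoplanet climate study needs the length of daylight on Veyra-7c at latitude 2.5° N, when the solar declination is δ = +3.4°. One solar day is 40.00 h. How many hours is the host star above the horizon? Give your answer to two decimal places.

cos H₀ = −tan φ · tan δ = −tan(+2.5°) × tan(+3.400°) = -0.0026, so H₀ = 1.5734 rad = 90.15°.
Daylight = 2H₀/(2π) × 40.00 h = (1.5734/π) × 40.00 = 20.03 h.

20.03 h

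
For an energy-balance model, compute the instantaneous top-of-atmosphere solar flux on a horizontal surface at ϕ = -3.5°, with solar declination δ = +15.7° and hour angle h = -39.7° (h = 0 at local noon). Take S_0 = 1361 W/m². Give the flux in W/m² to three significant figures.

984 W/m²

cos θ_z = sin ϕ sin δ + cos ϕ cos δ cos h = -0.016520 + 0.739313 = 0.722793.
Flux = S_0 · cos θ_z = 1361 × 0.722793 = 983.7 W/m².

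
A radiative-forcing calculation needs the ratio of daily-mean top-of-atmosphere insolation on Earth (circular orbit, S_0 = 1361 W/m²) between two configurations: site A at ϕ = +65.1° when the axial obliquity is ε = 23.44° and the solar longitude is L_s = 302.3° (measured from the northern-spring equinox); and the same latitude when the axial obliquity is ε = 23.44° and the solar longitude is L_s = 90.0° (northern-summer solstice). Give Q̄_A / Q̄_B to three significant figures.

— Configuration A (ϕ=+65.1°):
Solar declination: sin δ = sin ε · sin L_s = sin 23.44° × sin 302.3° = -0.33624, so δ = -19.648°.
cos h₀ = −tan(+65.1°) tan(-19.648°) = 0.7691, h₀ = 0.6933 rad.
Bracket: h₀ sin ϕ sin δ + cos ϕ cos δ sin h₀ = 0.6933×0.90704×-0.33624 + 0.42104×0.94178×0.63908 = -0.211445 + 0.253413 = 0.041968.
Q̄ = (S_0/π) × [bracket] = (1361/π) × 0.041968 = 18.181 W/m².
— Configuration B (ϕ=+65.1°):
Solar declination: sin δ = sin ε · sin L_s = sin 23.44° × sin 90.0° = 0.39779, so δ = +23.440°.
cos h₀ = −tan(+65.1°) tan(+23.440°) = -0.9340, h₀ = 2.7764 rad.
Bracket: h₀ sin ϕ sin δ + cos ϕ cos δ sin h₀ = 2.7764×0.90704×0.39779 + 0.42104×0.91748×0.35716 = 1.001757 + 0.137969 = 1.139726.
Q̄ = (S_0/π) × [bracket] = (1361/π) × 1.139726 = 493.75 W/m².
Ratio Q̄_A / Q̄_B = 18.181 / 493.75 = 0.03682.

Q̄_A / Q̄_B ≈ 0.0368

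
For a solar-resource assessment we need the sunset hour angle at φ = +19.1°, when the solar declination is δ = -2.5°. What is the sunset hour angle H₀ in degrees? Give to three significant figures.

H₀ = 89.1°

cos H₀ = −tan φ · tan δ = −tan(+19.1°) × tan(-2.500°) = 0.0151, so H₀ = 1.5557 rad = 89.13°.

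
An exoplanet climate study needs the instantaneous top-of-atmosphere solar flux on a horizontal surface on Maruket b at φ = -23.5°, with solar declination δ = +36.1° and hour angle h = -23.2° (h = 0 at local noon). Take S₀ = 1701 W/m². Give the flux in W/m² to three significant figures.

759 W/m²

cos θ_z = sin φ sin δ + cos φ cos δ cos h = -0.234941 + 0.681057 = 0.446116.
Flux = S₀ · cos θ_z = 1701 × 0.446116 = 758.8 W/m².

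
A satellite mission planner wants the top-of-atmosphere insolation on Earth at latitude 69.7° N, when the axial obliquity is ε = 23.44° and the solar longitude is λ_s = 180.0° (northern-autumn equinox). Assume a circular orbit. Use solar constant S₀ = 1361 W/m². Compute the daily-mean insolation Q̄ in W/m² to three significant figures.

Solar declination: sin δ = sin ε · sin λ_s = sin 23.44° × sin 180.0° = 0.00000, so δ = +0.000°.
cos H₀ = −tan(+69.7°) tan(+0.000°) = -0.0000, H₀ = 1.5708 rad.
Bracket: H₀ sin φ sin δ + cos φ cos δ sin H₀ = 1.5708×0.93789×0.00000 + 0.34694×1.00000×1.00000 = 0.000000 + 0.346940 = 0.346940.
Q̄ = (S₀/π) × [bracket] = (1361/π) × 0.346940 = 150.3 W/m².

Q̄ ≈ 150 W/m²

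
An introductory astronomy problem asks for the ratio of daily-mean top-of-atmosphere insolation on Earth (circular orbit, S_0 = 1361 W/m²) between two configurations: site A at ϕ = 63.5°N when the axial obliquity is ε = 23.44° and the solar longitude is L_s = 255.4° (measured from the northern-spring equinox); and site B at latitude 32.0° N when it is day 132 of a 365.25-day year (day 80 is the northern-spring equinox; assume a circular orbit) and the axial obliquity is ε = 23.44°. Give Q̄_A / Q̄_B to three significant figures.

Q̄_A / Q̄_B ≈ 0.0239

— Configuration A (ϕ=+63.5°):
Solar declination: sin δ = sin ε · sin L_s = sin 23.44° × sin 255.4° = -0.38494, so δ = -22.640°.
cos h₀ = −tan(+63.5°) tan(-22.640°) = 0.8365, h₀ = 0.5799 rad.
Bracket: h₀ sin ϕ sin δ + cos ϕ cos δ sin h₀ = 0.5799×0.89493×-0.38494 + 0.44620×0.92294×0.54790 = -0.199772 + 0.225634 = 0.025862.
Q̄ = (S_0/π) × [bracket] = (1361/π) × 0.025862 = 11.204 W/m².
— Configuration B (ϕ=+32.0°):
Solar longitude: L_s = 360° × (132 − 80)/365.25 = 51.253°.
sin δ = sin 23.44° × sin 51.253° = 0.31024, so δ = +18.074°.
cos h₀ = −tan(+32.0°) tan(+18.074°) = -0.2039, h₀ = 1.7762 rad.
Bracket: h₀ sin ϕ sin δ + cos ϕ cos δ sin h₀ = 1.7762×0.52992×0.31024 + 0.84805×0.95066×0.97899 = 0.292012 + 0.789269 = 1.081281.
Q̄ = (S_0/π) × [bracket] = (1361/π) × 1.081281 = 468.43 W/m².
Ratio Q̄_A / Q̄_B = 11.204 / 468.43 = 0.02392.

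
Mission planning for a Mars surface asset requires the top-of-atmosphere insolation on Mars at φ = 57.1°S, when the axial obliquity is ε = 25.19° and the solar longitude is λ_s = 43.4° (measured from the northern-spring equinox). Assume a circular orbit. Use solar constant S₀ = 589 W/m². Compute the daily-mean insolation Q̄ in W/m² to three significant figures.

Q̄ ≈ 36.2 W/m²

Solar declination: sin δ = sin ε · sin λ_s = sin 25.19° × sin 43.4° = 0.29244, so δ = +17.004°.
cos H₀ = −tan(-57.1°) tan(+17.004°) = 0.4727, H₀ = 1.0784 rad.
Bracket: H₀ sin φ sin δ + cos φ cos δ sin H₀ = 1.0784×-0.83962×0.29244 + 0.54317×0.95628×0.88122 = -0.264789 + 0.457726 = 0.192937.
Q̄ = (S₀/π) × [bracket] = (589/π) × 0.192937 = 36.17 W/m².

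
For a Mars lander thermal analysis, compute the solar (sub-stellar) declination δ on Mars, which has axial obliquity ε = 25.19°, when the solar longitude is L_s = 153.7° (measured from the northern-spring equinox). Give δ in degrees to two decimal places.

sin δ = sin ε · sin L_s = sin 25.19° × sin 153.7° = 0.188581.
δ = arcsin(0.188581) = +10.87°.

δ = +10.87°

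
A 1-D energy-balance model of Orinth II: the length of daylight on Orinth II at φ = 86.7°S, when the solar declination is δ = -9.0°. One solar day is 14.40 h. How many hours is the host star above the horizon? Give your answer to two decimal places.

Sunrise equation: cos H₀ = −tan φ · tan δ = -2.7469 ≤ −1, so the host star never sets (polar day) and H₀ = π.
Daylight = 2H₀/(2π) × 14.40 h = (3.1416/π) × 14.40 = 14.40 h.

14.40 h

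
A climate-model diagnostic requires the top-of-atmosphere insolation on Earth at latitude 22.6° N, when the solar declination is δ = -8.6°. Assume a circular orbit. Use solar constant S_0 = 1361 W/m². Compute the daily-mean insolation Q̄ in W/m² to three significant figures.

Q̄ ≈ 357 W/m²

cos h₀ = −tan(+22.6°) tan(-8.600°) = 0.0630, h₀ = 1.5078 rad.
Bracket: h₀ sin ϕ sin δ + cos ϕ cos δ sin h₀ = 1.5078×0.38430×-0.14954 + 0.92321×0.98876×0.99802 = -0.086651 + 0.911026 = 0.824375.
Q̄ = (S_0/π) × [bracket] = (1361/π) × 0.824375 = 357.1 W/m².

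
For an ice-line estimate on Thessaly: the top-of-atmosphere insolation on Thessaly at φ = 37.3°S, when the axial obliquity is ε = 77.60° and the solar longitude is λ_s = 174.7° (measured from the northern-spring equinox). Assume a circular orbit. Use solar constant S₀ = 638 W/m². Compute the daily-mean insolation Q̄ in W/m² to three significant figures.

Q̄ ≈ 144 W/m²

Solar declination: sin δ = sin ε · sin λ_s = sin 77.60° × sin 174.7° = 0.09022, so δ = +5.176°.
cos H₀ = −tan(-37.3°) tan(+5.176°) = 0.0690, H₀ = 1.5017 rad.
Bracket: H₀ sin φ sin δ + cos φ cos δ sin H₀ = 1.5017×-0.60599×0.09022 + 0.79547×0.99592×0.99762 = -0.082102 + 0.790339 = 0.708237.
Q̄ = (S₀/π) × [bracket] = (638/π) × 0.708237 = 143.8 W/m².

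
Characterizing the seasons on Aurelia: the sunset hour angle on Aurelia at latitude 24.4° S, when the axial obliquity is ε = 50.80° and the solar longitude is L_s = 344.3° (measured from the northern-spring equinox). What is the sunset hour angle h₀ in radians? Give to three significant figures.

Solar declination: sin δ = sin ε · sin L_s = sin 50.80° × sin 344.3° = -0.20970, so δ = -12.105°.
cos h₀ = −tan ϕ · tan δ = −tan(-24.4°) × tan(-12.105°) = -0.0973, so h₀ = 1.6682 rad = 95.58°.

h₀ = 1.67 rad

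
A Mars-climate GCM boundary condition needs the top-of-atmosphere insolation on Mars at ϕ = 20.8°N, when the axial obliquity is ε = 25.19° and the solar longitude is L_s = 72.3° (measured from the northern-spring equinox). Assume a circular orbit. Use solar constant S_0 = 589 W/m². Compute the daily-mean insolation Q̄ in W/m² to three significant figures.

Q̄ ≈ 205 W/m²

Solar declination: sin δ = sin ε · sin L_s = sin 25.19° × sin 72.3° = 0.40547, so δ = +23.921°.
cos h₀ = −tan(+20.8°) tan(+23.921°) = -0.1685, h₀ = 1.7401 rad.
Bracket: h₀ sin ϕ sin δ + cos ϕ cos δ sin h₀ = 1.7401×0.35511×0.40547 + 0.93483×0.91411×0.98570 = 0.250551 + 0.842318 = 1.092869.
Q̄ = (S_0/π) × [bracket] = (589/π) × 1.092869 = 204.9 W/m².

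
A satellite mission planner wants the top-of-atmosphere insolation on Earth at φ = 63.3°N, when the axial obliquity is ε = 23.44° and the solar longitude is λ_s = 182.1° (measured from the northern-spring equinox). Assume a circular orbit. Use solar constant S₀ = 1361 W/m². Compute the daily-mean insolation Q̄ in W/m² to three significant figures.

Solar declination: sin δ = sin ε · sin λ_s = sin 23.44° × sin 182.1° = -0.01458, so δ = -0.835°.
cos H₀ = −tan(+63.3°) tan(-0.835°) = 0.0290, H₀ = 1.5418 rad.
Bracket: H₀ sin φ sin δ + cos φ cos δ sin H₀ = 1.5418×0.89337×-0.01458 + 0.44932×0.99989×0.99958 = -0.020082 + 0.449082 = 0.429000.
Q̄ = (S₀/π) × [bracket] = (1361/π) × 0.429000 = 185.9 W/m².

Q̄ ≈ 186 W/m²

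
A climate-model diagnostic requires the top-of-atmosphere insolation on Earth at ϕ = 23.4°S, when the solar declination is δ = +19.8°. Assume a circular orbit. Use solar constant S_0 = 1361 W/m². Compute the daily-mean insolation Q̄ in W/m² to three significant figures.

Q̄ ≈ 287 W/m²

cos h₀ = −tan(-23.4°) tan(+19.800°) = 0.1558, h₀ = 1.4144 rad.
Bracket: h₀ sin ϕ sin δ + cos ϕ cos δ sin h₀ = 1.4144×-0.39715×0.33874 + 0.91775×0.94088×0.98779 = -0.190280 + 0.852949 = 0.662669.
Q̄ = (S_0/π) × [bracket] = (1361/π) × 0.662669 = 287.1 W/m².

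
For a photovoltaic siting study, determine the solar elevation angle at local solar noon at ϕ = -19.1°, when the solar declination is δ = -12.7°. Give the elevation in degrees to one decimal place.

83.6°

At local noon the hour angle is zero, so the zenith angle equals |ϕ − δ| = |-19.1° − (-12.700°)| = 6.400°.
Elevation = 90° − 6.400° = 83.6°.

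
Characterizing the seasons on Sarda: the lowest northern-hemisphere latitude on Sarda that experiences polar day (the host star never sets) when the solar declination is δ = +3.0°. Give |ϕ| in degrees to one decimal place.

Polar day requires cos h₀ = −tan ϕ tan δ ≤ −1, i.e. tan ϕ tan δ ≥ 1.
The boundary is |tan ϕ| · |tan δ| = 1, so |ϕ| = 90° − |δ| = 90° − 3.0° = 87.0° in the northern hemisphere.

|ϕ| = 87.0°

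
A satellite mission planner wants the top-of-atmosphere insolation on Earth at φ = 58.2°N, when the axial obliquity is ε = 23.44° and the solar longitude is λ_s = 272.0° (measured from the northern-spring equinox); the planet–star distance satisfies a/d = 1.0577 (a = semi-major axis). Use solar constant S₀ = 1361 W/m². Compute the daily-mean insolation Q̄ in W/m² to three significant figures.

Q̄ ≈ 37.1 W/m²

Solar declination: sin δ = sin ε · sin λ_s = sin 23.44° × sin 272.0° = -0.39755, so δ = -23.425°.
cos H₀ = −tan(+58.2°) tan(-23.425°) = 0.6988, H₀ = 0.7971 rad.
Bracket: H₀ sin φ sin δ + cos φ cos δ sin H₀ = 0.7971×0.84989×-0.39755 + 0.52696×0.91758×0.71535 = -0.269319 + 0.345892 = 0.076573.
Inverse-square distance factor (a/d)² = 1.0577² = 1.118729.
Q̄ = (S₀/π) × 1.118729 × [bracket] = (1361/π) × 1.118729 × 0.076573 = 37.11 W/m².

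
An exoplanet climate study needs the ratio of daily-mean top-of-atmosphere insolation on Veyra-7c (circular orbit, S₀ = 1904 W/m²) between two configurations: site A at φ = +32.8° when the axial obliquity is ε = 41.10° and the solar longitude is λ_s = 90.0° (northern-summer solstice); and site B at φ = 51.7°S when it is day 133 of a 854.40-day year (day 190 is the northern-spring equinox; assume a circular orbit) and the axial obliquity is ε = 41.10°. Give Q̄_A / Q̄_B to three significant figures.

— Configuration A (φ=+32.8°):
Solar declination: sin δ = sin ε · sin λ_s = sin 41.10° × sin 90.0° = 0.65738, so δ = +41.100°.
cos H₀ = −tan(+32.8°) tan(+41.100°) = -0.5622, H₀ = 2.1678 rad.
Bracket: H₀ sin φ sin δ + cos φ cos δ sin H₀ = 2.1678×0.54171×0.65738 + 0.84057×0.75356×0.82700 = 0.771974 + 0.523838 = 1.295812.
Q̄ = (S₀/π) × [bracket] = (1904/π) × 1.295812 = 785.34 W/m².
— Configuration B (φ=-51.7°):
Solar longitude: λ_s = 360° × (133 − 190)/854.40 = -24.017°, i.e. -24.017° + 360° = 335.983°.
sin δ = sin 41.10° × sin 335.983° = -0.26756, so δ = -15.519°.
cos H₀ = −tan(-51.7°) tan(-15.519°) = -0.3516, H₀ = 1.9301 rad.
Bracket: H₀ sin φ sin δ + cos φ cos δ sin H₀ = 1.9301×-0.78478×-0.26756 + 0.61978×0.96354×0.93615 = 0.405274 + 0.559053 = 0.964327.
Q̄ = (S₀/π) × [bracket] = (1904/π) × 0.964327 = 584.44 W/m².
Ratio Q̄_A / Q̄_B = 785.34 / 584.44 = 1.344.

Q̄_A / Q̄_B ≈ 1.34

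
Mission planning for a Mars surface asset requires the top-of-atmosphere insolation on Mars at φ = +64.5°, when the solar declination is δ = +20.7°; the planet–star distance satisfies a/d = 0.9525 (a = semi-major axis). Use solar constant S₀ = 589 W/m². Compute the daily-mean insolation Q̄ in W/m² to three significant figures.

cos H₀ = −tan(+64.5°) tan(+20.700°) = -0.7922, H₀ = 2.4852 rad.
Bracket: H₀ sin φ sin δ + cos φ cos δ sin H₀ = 2.4852×0.90259×0.35347 + 0.43051×0.93544×0.61024 = 0.792874 + 0.245754 = 1.038628.
Inverse-square distance factor (a/d)² = 0.9525² = 0.907256.
Q̄ = (S₀/π) × 0.907256 × [bracket] = (589/π) × 0.907256 × 1.038628 = 176.7 W/m².

Q̄ ≈ 177 W/m²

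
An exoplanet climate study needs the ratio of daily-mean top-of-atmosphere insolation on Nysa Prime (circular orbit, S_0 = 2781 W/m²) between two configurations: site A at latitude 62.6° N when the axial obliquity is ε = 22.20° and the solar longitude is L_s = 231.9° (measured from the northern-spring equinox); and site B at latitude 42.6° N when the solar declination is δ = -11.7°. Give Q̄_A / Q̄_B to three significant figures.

Q̄_A / Q̄_B ≈ 0.206

— Configuration A (ϕ=+62.6°):
Solar declination: sin δ = sin ε · sin L_s = sin 22.20° × sin 231.9° = -0.29734, so δ = -17.298°.
cos h₀ = −tan(+62.6°) tan(-17.298°) = 0.6008, h₀ = 0.9263 rad.
Bracket: h₀ sin ϕ sin δ + cos ϕ cos δ sin h₀ = 0.9263×0.88782×-0.29734 + 0.46020×0.95477×0.79941 = -0.244529 + 0.351249 = 0.106720.
Q̄ = (S_0/π) × [bracket] = (2781/π) × 0.106720 = 94.471 W/m².
— Configuration B (ϕ=+42.6°):
cos h₀ = −tan(+42.6°) tan(-11.700°) = 0.1904, h₀ = 1.3792 rad.
Bracket: h₀ sin ϕ sin δ + cos ϕ cos δ sin h₀ = 1.3792×0.67688×-0.20279 + 0.73610×0.97922×0.98170 = -0.189315 + 0.707613 = 0.518298.
Q̄ = (S_0/π) × [bracket] = (2781/π) × 0.518298 = 458.81 W/m².
Ratio Q̄_A / Q̄_B = 94.471 / 458.81 = 0.2059.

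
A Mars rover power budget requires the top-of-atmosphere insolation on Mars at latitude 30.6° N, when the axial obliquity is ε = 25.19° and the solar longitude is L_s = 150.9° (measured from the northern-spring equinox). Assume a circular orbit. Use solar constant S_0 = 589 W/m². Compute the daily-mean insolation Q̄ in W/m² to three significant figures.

Solar declination: sin δ = sin ε · sin L_s = sin 25.19° × sin 150.9° = 0.20699, so δ = +11.946°.
cos h₀ = −tan(+30.6°) tan(+11.946°) = -0.1251, h₀ = 1.6963 rad.
Bracket: h₀ sin ϕ sin δ + cos ϕ cos δ sin h₀ = 1.6963×0.50904×0.20699 + 0.86074×0.97834×0.99214 = 0.178733 + 0.835477 = 1.014210.
Q̄ = (S_0/π) × [bracket] = (589/π) × 1.014210 = 190.1 W/m².

Q̄ ≈ 190 W/m²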